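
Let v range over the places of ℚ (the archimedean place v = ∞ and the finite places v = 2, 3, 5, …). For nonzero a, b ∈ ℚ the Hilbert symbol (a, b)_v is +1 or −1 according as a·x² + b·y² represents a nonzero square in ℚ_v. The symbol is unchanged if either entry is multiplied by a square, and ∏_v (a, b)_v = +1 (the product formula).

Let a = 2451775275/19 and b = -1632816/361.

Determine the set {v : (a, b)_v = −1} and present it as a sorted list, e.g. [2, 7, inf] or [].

(a, b) ≡ (215441, -11339) mod (ℚ^×)²; places V = {2, 3, 5, 17, 19, 23, 29, 31, ∞}.
(a,b)_5: α=2, u≡4; β=0, v≡4 (mod 5); (4|5)=+1, (4|5)=+1; sign (−1)^0·+1^0·+1^2 = +1.
(a,b)_2: α=0, β=4; u≡1, v≡5 (mod 8); ε(u)ε(v)=0·0, αω(v)=0·1, βω(u)=4·0; sum ≡ 0  ⇒  +1.
(a,b)_31: α=2, u≡15; β=0, v≡7 (mod 31); (15|31)=-1, (7|31)=+1; sign (−1)^0·-1^0·+1^2 = +1.
(a,b)_23: α=1, u≡18; β=1, v≡2 (mod 23); (18|23)=+1, (2|23)=+1; sign (−1)^1·+1^1·+1^1 = -1.
(a,b)_∞: sgn(215441)=+, sgn(-11339)=−, so +1.
(a,b)_3: α=2, u≡2; β=2, v≡1 (mod 3); (2|3)=-1, (1|3)=+1; sign (−1)^0·-1^2·+1^2 = +1.
(a,b)_19: α=-1, u≡18; β=-2, v≡6 (mod 19); (18|19)=-1, (6|19)=+1; sign (−1)^0·-1^-2·+1^-1 = +1.
(a,b)_17: α=1, u≡4; β=1, v≡9 (mod 17); (4|17)=+1, (9|17)=+1; sign (−1)^0·+1^1·+1^1 = +1.
(a,b)_29: α=1, u≡16; β=1, v≡10 (mod 29); (16|29)=+1, (10|29)=-1; sign (−1)^0·+1^1·-1^1 = -1.
(215441, -11339 / ℚ) ramifies at {23, 29}: a division algebra.

[23, 29]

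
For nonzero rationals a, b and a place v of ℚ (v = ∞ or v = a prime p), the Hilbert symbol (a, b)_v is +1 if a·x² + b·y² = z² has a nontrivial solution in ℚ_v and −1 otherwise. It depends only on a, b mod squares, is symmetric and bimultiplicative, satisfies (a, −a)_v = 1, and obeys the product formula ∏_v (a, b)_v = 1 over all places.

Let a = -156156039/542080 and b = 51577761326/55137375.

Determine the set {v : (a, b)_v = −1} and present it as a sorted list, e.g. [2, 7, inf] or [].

[2, 3, 13, 17]

(a, b) ≡ (-2730, 3570) mod (ℚ^×)²; places V = {2, 3, 5, 7, 11, 13, 17, 23, 29, 31, ∞}.
(a,b)_31: α=0, u≡12; β=-2, v≡8 (mod 31); (12|31)=-1, (8|31)=+1; sign (−1)^0·-1^-2·+1^0 = +1.
(a,b)_3: α=3, u≡2; β=-3, v≡2 (mod 3); (2|3)=-1, (2|3)=-1; sign (−1)^1·-1^-3·-1^3 = -1.
(a,b)_11: α=-2, u≡9; β=0, v≡2 (mod 11); (9|11)=+1, (2|11)=-1; sign (−1)^0·+1^0·-1^-2 = +1.
(a,b)_29: α=2, u≡20; β=2, v≡19 (mod 29); (20|29)=+1, (19|29)=-1; sign (−1)^0·+1^2·-1^2 = +1.
(a,b)_7: α=-1, u≡4; β=3, v≡6 (mod 7); (4|7)=+1, (6|7)=-1; sign (−1)^1·+1^3·-1^-1 = +1.
(a,b)_5: α=-1, u≡1; β=-3, v≡4 (mod 5); (1|5)=+1, (4|5)=+1; sign (−1)^0·+1^-3·+1^-1 = +1.
(a,b)_13: α=1, u≡6; β=2, v≡8 (mod 13); (6|13)=-1, (8|13)=-1; sign (−1)^0·-1^2·-1^1 = -1.
(a,b)_23: α=2, u≡21; β=2, v≡11 (mod 23); (21|23)=-1, (11|23)=-1; sign (−1)^0·-1^2·-1^2 = +1.
(a,b)_2: α=-7, β=1; u≡3, v≡1 (mod 8); ε(u)ε(v)=1·0, αω(v)=-7·0, βω(u)=1·1; sum ≡ 1  ⇒  -1.
(a,b)_∞: sgn(-2730)=−, sgn(3570)=+, so +1.
(a,b)_17: α=0, u≡11; β=-1, v≡7 (mod 17); (11|17)=-1, (7|17)=-1; sign (−1)^0·-1^-1·-1^0 = -1.
Ram(-2730, 3570) = {2, 3, 13, 17}; no ℚ_2-point on the conic.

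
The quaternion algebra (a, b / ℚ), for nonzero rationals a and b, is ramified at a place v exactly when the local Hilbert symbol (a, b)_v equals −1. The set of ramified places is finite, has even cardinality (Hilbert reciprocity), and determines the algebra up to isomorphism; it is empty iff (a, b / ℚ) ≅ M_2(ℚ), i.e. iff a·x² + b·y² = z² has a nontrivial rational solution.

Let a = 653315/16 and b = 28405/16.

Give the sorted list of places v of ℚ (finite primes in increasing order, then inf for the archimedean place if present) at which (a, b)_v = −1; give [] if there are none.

(a, b) ≡ (1235, 28405) mod (ℚ^×)²; places V = {2, 5, 13, 19, 23, ∞}.
(a,b)_19: α=1, u≡8; β=1, v≡2 (mod 19); (8|19)=-1, (2|19)=-1; sign (−1)^1·-1^1·-1^1 = -1.
(a,b)_5: α=1, u≡3; β=1, v≡1 (mod 5); (3|5)=-1, (1|5)=+1; sign (−1)^0·-1^1·+1^1 = -1.
(a,b)_2: α=-4, β=-4; u≡3, v≡5 (mod 8); ε(u)ε(v)=1·0, αω(v)=-4·1, βω(u)=-4·1; sum ≡ 0  ⇒  +1.
(a,b)_23: α=2, u≡1; β=1, v≡1 (mod 23); (1|23)=+1, (1|23)=+1; sign (−1)^0·+1^1·+1^2 = +1.
(a,b)_13: α=1, u≡12; β=1, v≡9 (mod 13); (12|13)=+1, (9|13)=+1; sign (−1)^0·+1^1·+1^1 = +1.
(a,b)_∞: sgn(1235)=+, sgn(28405)=+, so +1.
Ram(1235, 28405) = {5, 19}; no ℚ_5-point on the conic.

[5, 19]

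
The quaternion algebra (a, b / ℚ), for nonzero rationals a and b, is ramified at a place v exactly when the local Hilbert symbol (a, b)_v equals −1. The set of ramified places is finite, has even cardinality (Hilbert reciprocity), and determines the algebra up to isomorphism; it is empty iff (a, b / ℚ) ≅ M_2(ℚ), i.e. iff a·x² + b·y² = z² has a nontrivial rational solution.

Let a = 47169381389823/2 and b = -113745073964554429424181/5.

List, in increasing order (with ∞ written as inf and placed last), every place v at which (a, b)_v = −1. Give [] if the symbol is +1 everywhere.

Mod squares: a ≡ 13566, b ≡ -21945. Check v ∈ {∞, 2, 3, 5, 7, 11, 17, 19}.
v=19: a=19^5·(≡1), b=19^7·(≡5) mod 19; (1|19)=+1, (5|19)=+1; (−1)^{5·7·9}·(+1)^7·(+1)^5 = -1.
v=11: a=11^2·(≡3), b=11^3·(≡7) mod 11; (3|11)=+1, (7|11)=-1; (−1)^{2·3·5}·(+1)^3·(-1)^2 = +1.
v=7: a=7^3·(≡5), b=7^5·(≡2) mod 7; (5|7)=-1, (2|7)=+1; (−1)^{3·5·3}·(-1)^5·(+1)^3 = +1.
v=17: a=17^1·(≡8), b=17^2·(≡8) mod 17; (8|17)=+1, (8|17)=+1; (−1)^{1·2·8}·(+1)^2·(+1)^1 = +1.
v=5: a=5^0·(≡4), b=5^-1·(≡4) mod 5; (4|5)=+1, (4|5)=+1; (−1)^{0·-1·2}·(+1)^-1·(+1)^0 = +1.
v=2: v_2(a)=-1, v_2(b)=0; units ≡ 7, 7 (mod 8); ε·ε+αω+βω = 1·1+-1·0+0·0 ≡ 1  ⇒  (a,b)_2 = -1.
v=3: a=3^3·(≡1), b=3^9·(≡2) mod 3; (1|3)=+1, (2|3)=-1; (−1)^{3·9·1}·(+1)^9·(-1)^3 = +1.
v=∞: 13566 > 0 and -21945 < 0  ⇒  (a,b)_∞ = +1.
Ram(13566, -21945) = {2, 19}; no ℚ_2-point on the conic.

[2, 19]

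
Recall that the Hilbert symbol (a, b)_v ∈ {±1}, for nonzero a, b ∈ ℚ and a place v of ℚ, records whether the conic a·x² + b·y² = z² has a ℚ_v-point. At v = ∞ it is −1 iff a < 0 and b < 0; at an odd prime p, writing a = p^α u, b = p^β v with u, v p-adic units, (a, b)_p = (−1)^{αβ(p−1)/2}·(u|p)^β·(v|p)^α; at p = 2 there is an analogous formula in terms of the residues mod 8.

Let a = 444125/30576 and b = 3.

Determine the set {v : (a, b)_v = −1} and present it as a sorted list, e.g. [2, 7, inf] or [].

Mod squares: a ≡ 692835, b ≡ 3. Check v ∈ {∞, 2, 3, 5, 7, 11, 13, 17, 19}.
v=2: v_2(a)=-4, v_2(b)=0; units ≡ 3, 3 (mod 8); ε·ε+αω+βω = 1·1+-4·1+0·1 ≡ 1  ⇒  (a,b)_2 = -1.
v=3: a=3^-1·(≡2), b=3^1·(≡1) mod 3; (2|3)=-1, (1|3)=+1; (−1)^{-1·1·1}·(-1)^1·(+1)^-1 = +1.
v=19: a=19^1·(≡1), b=19^0·(≡3) mod 19; (1|19)=+1, (3|19)=-1; (−1)^{1·0·9}·(+1)^0·(-1)^1 = -1.
v=7: a=7^-2·(≡3), b=7^0·(≡3) mod 7; (3|7)=-1, (3|7)=-1; (−1)^{-2·0·3}·(-1)^0·(-1)^-2 = +1.
v=∞: 692835 > 0 and 3 > 0  ⇒  (a,b)_∞ = +1.
v=5: a=5^3·(≡3), b=5^0·(≡3) mod 5; (3|5)=-1, (3|5)=-1; (−1)^{3·0·2}·(-1)^0·(-1)^3 = -1.
v=17: a=17^1·(≡3), b=17^0·(≡3) mod 17; (3|17)=-1, (3|17)=-1; (−1)^{1·0·8}·(-1)^0·(-1)^1 = -1.
v=11: a=11^1·(≡7), b=11^0·(≡3) mod 11; (7|11)=-1, (3|11)=+1; (−1)^{1·0·5}·(-1)^0·(+1)^1 = +1.
v=13: a=13^-1·(≡7), b=13^0·(≡3) mod 13; (7|13)=-1, (3|13)=+1; (−1)^{-1·0·6}·(-1)^0·(+1)^-1 = +1.
|Ram(692835, 3)| = 4, even; anisotropic at {2, 5, 17, 19}.

[2, 5, 17, 19]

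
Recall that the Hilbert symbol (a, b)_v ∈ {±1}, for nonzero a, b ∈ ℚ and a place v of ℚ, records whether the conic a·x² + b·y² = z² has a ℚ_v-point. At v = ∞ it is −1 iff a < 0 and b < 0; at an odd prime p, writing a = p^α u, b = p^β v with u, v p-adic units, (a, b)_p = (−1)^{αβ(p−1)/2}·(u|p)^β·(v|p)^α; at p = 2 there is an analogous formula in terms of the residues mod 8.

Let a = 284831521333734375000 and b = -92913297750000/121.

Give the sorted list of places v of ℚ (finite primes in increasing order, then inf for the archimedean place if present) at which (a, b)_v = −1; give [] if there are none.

Mod squares: a ≡ 2310, b ≡ -39. Check v ∈ {∞, 2, 3, 5, 7, 11, 13}.
v=7: a=7^9·(≡1), b=7^6·(≡5) mod 7; (1|7)=+1, (5|7)=-1; (−1)^{9·6·3}·(+1)^6·(-1)^9 = -1.
v=5: a=5^9·(≡2), b=5^6·(≡4) mod 5; (2|5)=-1, (4|5)=+1; (−1)^{9·6·2}·(-1)^6·(+1)^9 = +1.
v=3: a=3^5·(≡2), b=3^5·(≡2) mod 3; (2|3)=-1, (2|3)=-1; (−1)^{5·5·1}·(-1)^5·(-1)^5 = -1.
v=2: v_2(a)=3, v_2(b)=4; units ≡ 3, 1 (mod 8); ε·ε+αω+βω = 1·0+3·0+4·1 ≡ 0  ⇒  (a,b)_2 = +1.
v=11: a=11^1·(≡5), b=11^-2·(≡9) mod 11; (5|11)=+1, (9|11)=+1; (−1)^{1·-2·5}·(+1)^-2·(+1)^1 = +1.
v=13: a=13^2·(≡12), b=13^1·(≡3) mod 13; (12|13)=+1, (3|13)=+1; (−1)^{2·1·6}·(+1)^1·(+1)^2 = +1.
v=∞: 2310 > 0 and -39 < 0  ⇒  (a,b)_∞ = +1.
(2310, -39 / ℚ) ramifies at {3, 7}: a division algebra.

[3, 7]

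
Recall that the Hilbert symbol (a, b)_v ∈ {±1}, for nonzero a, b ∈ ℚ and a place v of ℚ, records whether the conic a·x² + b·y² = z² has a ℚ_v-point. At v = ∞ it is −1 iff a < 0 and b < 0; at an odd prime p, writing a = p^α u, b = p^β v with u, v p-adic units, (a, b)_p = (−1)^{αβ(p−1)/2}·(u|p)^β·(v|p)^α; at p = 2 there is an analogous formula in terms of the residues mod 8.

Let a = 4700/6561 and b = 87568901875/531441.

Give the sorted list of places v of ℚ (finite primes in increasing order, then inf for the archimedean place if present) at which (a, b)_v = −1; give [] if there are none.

(a, b) ≡ (47, 63427) mod (ℚ^×)²; places V = {2, 3, 5, 7, 13, 17, 41, 47, ∞}.
(a,b)_3: α=-8, u≡2; β=-12, v≡1 (mod 3); (2|3)=-1, (1|3)=+1; sign (−1)^0·-1^-12·+1^-8 = +1.
(a,b)_41: α=0, u≡26; β=1, v≡24 (mod 41); (26|41)=-1, (24|41)=-1; sign (−1)^0·-1^1·-1^0 = -1.
(a,b)_7: α=0, u≡5; β=1, v≡3 (mod 7); (5|7)=-1, (3|7)=-1; sign (−1)^0·-1^1·-1^0 = -1.
(a,b)_∞: sgn(47)=+, sgn(63427)=+, so +1.
(a,b)_47: α=1, u≡17; β=2, v≡28 (mod 47); (17|47)=+1, (28|47)=+1; sign (−1)^0·+1^2·+1^1 = +1.
(a,b)_13: α=0, u≡8; β=1, v≡9 (mod 13); (8|13)=-1, (9|13)=+1; sign (−1)^0·-1^1·+1^0 = -1.
(a,b)_5: α=2, u≡3; β=4, v≡3 (mod 5); (3|5)=-1, (3|5)=-1; sign (−1)^0·-1^4·-1^2 = +1.
(a,b)_17: α=0, u≡9; β=1, v≡8 (mod 17); (9|17)=+1, (8|17)=+1; sign (−1)^0·+1^1·+1^0 = +1.
(a,b)_2: α=2, β=0; u≡7, v≡3 (mod 8); ε(u)ε(v)=1·1, αω(v)=2·1, βω(u)=0·0; sum ≡ 1  ⇒  -1.
|Ram(47, 63427)| = 4, even; anisotropic at {2, 7, 13, 41}.

[2, 7, 13, 41]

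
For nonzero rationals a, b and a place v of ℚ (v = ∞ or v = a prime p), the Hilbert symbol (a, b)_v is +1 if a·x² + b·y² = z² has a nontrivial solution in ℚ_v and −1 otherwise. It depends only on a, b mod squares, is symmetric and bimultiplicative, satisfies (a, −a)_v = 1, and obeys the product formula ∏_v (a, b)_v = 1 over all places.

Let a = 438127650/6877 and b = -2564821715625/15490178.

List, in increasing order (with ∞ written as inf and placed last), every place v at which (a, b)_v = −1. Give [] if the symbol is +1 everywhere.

(a, b) ≡ (70122, -350610) mod (ℚ^×)²; places V = {2, 3, 5, 11, 13, 17, 19, 23, 29, 31, ∞}.
(a,b)_13: α=-1, u≡10; β=1, v≡8 (mod 13); (10|13)=+1, (8|13)=-1; sign (−1)^0·+1^1·-1^-1 = -1.
(a,b)_∞: sgn(70122)=+, sgn(-350610)=−, so +1.
(a,b)_29: α=1, u≡17; β=1, v≡14 (mod 29); (17|29)=-1, (14|29)=-1; sign (−1)^0·-1^1·-1^1 = +1.
(a,b)_11: α=0, u≡2; β=-4, v≡9 (mod 11); (2|11)=-1, (9|11)=+1; sign (−1)^0·-1^-4·+1^0 = +1.
(a,b)_17: α=0, u≡7; β=2, v≡16 (mod 17); (7|17)=-1, (16|17)=+1; sign (−1)^0·-1^2·+1^0 = +1.
(a,b)_19: α=2, u≡13; β=0, v≡6 (mod 19); (13|19)=-1, (6|19)=+1; sign (−1)^0·-1^0·+1^2 = +1.
(a,b)_23: α=-2, u≡4; β=-2, v≡1 (mod 23); (4|23)=+1, (1|23)=+1; sign (−1)^0·+1^-2·+1^-2 = +1.
(a,b)_3: α=3, u≡1; β=5, v≡1 (mod 3); (1|3)=+1, (1|3)=+1; sign (−1)^1·+1^5·+1^3 = -1.
(a,b)_5: α=2, u≡3; β=5, v≡2 (mod 5); (3|5)=-1, (2|5)=-1; sign (−1)^0·-1^5·-1^2 = -1.
(a,b)_31: α=1, u≡12; β=1, v≡10 (mod 31); (12|31)=-1, (10|31)=+1; sign (−1)^1·-1^1·+1^1 = +1.
(a,b)_2: α=1, β=-1; u≡5, v≡7 (mod 8); ε(u)ε(v)=0·1, αω(v)=1·0, βω(u)=-1·1; sum ≡ 1  ⇒  -1.
Ram(70122, -350610) = {2, 3, 5, 13}; no ℚ_2-point on the conic.

[2, 3, 5, 13]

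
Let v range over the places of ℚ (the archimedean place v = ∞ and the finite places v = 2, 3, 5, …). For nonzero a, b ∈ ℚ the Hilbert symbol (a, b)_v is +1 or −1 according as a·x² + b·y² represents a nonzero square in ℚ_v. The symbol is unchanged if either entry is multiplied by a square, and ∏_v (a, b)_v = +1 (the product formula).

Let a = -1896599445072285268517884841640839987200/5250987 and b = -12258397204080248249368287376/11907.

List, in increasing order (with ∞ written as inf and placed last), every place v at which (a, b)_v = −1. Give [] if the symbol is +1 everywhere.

(a, b) ≡ (-13456446861, -643467) mod (ℚ^×)²; places V = {2, 3, 5, 7, 11, 13, 17, 23, 29, 31, 37, 41, ∞}.
(a,b)_7: α=-4, u≡3; β=-2, v≡1 (mod 7); (3|7)=-1, (1|7)=+1; sign (−1)^0·-1^-2·+1^-4 = +1.
(a,b)_13: α=3, u≡10; β=2, v≡11 (mod 13); (10|13)=+1, (11|13)=-1; sign (−1)^0·+1^2·-1^3 = -1.
(a,b)_31: α=3, u≡6; β=3, v≡26 (mod 31); (6|31)=-1, (26|31)=-1; sign (−1)^1·-1^3·-1^3 = -1.
(a,b)_2: α=14, β=4; u≡3, v≡5 (mod 8); ε(u)ε(v)=1·0, αω(v)=14·1, βω(u)=4·1; sum ≡ 0  ⇒  +1.
(a,b)_∞: sgn(-13456446861)=−, sgn(-643467)=−, so -1.
(a,b)_41: α=3, u≡40; β=2, v≡15 (mod 41); (40|41)=+1, (15|41)=-1; sign (−1)^0·+1^2·-1^3 = -1.
(a,b)_29: α=5, u≡19; β=4, v≡12 (mod 29); (19|29)=-1, (12|29)=-1; sign (−1)^0·-1^4·-1^5 = -1.
(a,b)_23: α=3, u≡20; β=2, v≡2 (mod 23); (20|23)=-1, (2|23)=+1; sign (−1)^0·-1^2·+1^3 = +1.
(a,b)_5: α=2, u≡1; β=0, v≡2 (mod 5); (1|5)=+1, (2|5)=-1; sign (−1)^0·+1^0·-1^2 = +1.
(a,b)_17: α=4, u≡6; β=3, v≡15 (mod 17); (6|17)=-1, (15|17)=+1; sign (−1)^0·-1^3·+1^4 = -1.
(a,b)_3: α=-7, u≡2; β=-5, v≡2 (mod 3); (2|3)=-1, (2|3)=-1; sign (−1)^1·-1^-5·-1^-7 = -1.
(a,b)_11: α=3, u≡9; β=3, v≡3 (mod 11); (9|11)=+1, (3|11)=+1; sign (−1)^1·+1^3·+1^3 = -1.
(a,b)_37: α=1, u≡11; β=1, v≡28 (mod 37); (11|37)=+1, (28|37)=+1; sign (−1)^0·+1^1·+1^1 = +1.
(-13456446861, -643467 / ℚ) ramifies at {3, 11, 13, 17, 29, 31, 41, ∞}: a division algebra.

[3, 11, 13, 17, 29, 31, 41, inf]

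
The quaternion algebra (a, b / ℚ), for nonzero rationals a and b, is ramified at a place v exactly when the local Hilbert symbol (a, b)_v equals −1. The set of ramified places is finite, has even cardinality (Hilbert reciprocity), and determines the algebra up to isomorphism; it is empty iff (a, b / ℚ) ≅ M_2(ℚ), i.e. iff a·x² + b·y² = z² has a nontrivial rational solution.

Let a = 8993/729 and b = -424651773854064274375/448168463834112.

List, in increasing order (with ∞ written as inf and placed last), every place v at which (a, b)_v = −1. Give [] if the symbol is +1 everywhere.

Mod squares: a ≡ 17, b ≡ -17017. Check v ∈ {∞, 2, 3, 5, 7, 11, 13, 17, 23}.
v=∞: 17 > 0 and -17017 < 0  ⇒  (a,b)_∞ = +1.
v=5: a=5^0·(≡2), b=5^4·(≡3) mod 5; (2|5)=-1, (3|5)=-1; (−1)^{0·4·2}·(-1)^4·(-1)^0 = +1.
v=13: a=13^0·(≡10), b=13^5·(≡10) mod 13; (10|13)=+1, (10|13)=+1; (−1)^{0·5·6}·(+1)^5·(+1)^0 = +1.
v=23: a=23^2·(≡14), b=23^4·(≡16) mod 23; (14|23)=-1, (16|23)=+1; (−1)^{2·4·11}·(-1)^4·(+1)^2 = +1.
v=17: a=17^1·(≡16), b=17^3·(≡4) mod 17; (16|17)=+1, (4|17)=+1; (−1)^{1·3·8}·(+1)^3·(+1)^1 = +1.
v=3: a=3^-6·(≡2), b=3^-12·(≡2) mod 3; (2|3)=-1, (2|3)=-1; (−1)^{-6·-12·1}·(-1)^-12·(-1)^-6 = +1.
v=7: a=7^0·(≡5), b=7^-7·(≡5) mod 7; (5|7)=-1, (5|7)=-1; (−1)^{0·-7·3}·(-1)^-7·(-1)^0 = -1.
v=11: a=11^0·(≡2), b=11^3·(≡3) mod 11; (2|11)=-1, (3|11)=+1; (−1)^{0·3·5}·(-1)^3·(+1)^0 = -1.
v=2: v_2(a)=0, v_2(b)=-10; units ≡ 1, 7 (mod 8); ε·ε+αω+βω = 0·1+0·0+-10·0 ≡ 0  ⇒  (a,b)_2 = +1.
Ram(17, -17017) = {7, 11}; no ℚ_7-point on the conic.

[7, 11]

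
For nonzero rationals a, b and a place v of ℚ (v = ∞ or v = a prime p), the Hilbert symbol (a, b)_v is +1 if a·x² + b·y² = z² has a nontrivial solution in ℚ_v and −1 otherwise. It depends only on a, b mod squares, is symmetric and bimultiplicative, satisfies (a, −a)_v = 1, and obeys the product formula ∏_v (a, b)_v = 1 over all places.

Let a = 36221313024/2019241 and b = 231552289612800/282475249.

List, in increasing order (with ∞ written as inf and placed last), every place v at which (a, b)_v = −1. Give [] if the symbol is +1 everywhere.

(a, b) ≡ (646, 57) mod (ℚ^×)²; places V = {2, 3, 5, 7, 13, 17, 19, 29, ∞}.
(a,b)_∞: sgn(646)=+, sgn(57)=+, so +1.
(a,b)_29: α=-2, u≡10; β=0, v≡22 (mod 29); (10|29)=-1, (22|29)=+1; sign (−1)^0·-1^0·+1^-2 = +1.
(a,b)_13: α=2, u≡9; β=2, v≡5 (mod 13); (9|13)=+1, (5|13)=-1; sign (−1)^0·+1^2·-1^2 = +1.
(a,b)_17: α=1, u≡8; β=2, v≡12 (mod 17); (8|17)=+1, (12|17)=-1; sign (−1)^0·+1^2·-1^1 = -1.
(a,b)_3: α=4, u≡1; β=3, v≡1 (mod 3); (1|3)=+1, (1|3)=+1; sign (−1)^0·+1^3·+1^4 = +1.
(a,b)_19: α=1, u≡18; β=3, v≡12 (mod 19); (18|19)=-1, (12|19)=-1; sign (−1)^1·-1^3·-1^1 = -1.
(a,b)_5: α=0, u≡4; β=2, v≡3 (mod 5); (4|5)=+1, (3|5)=-1; sign (−1)^0·+1^2·-1^0 = +1.
(a,b)_7: α=-4, u≡1; β=-10, v≡2 (mod 7); (1|7)=+1, (2|7)=+1; sign (−1)^0·+1^-10·+1^-4 = +1.
(a,b)_2: α=13, β=10; u≡3, v≡1 (mod 8); ε(u)ε(v)=1·0, αω(v)=13·0, βω(u)=10·1; sum ≡ 0  ⇒  +1.
Ram(646, 57) = {17, 19}; no ℚ_17-point on the conic.

[17, 19]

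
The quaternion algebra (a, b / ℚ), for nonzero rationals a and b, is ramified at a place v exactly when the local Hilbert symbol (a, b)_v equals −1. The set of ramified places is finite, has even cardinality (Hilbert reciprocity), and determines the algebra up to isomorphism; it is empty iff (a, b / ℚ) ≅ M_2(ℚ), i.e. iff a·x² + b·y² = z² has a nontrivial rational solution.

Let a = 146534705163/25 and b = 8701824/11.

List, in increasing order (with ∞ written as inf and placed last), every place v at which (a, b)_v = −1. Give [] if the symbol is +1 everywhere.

(a, b) ≡ (187, 1495626) mod (ℚ^×)²; places V = {2, 3, 5, 7, 11, 17, 31, 43, ∞}.
(a,b)_11: α=1, u≡8; β=-1, v≡10 (mod 11); (8|11)=-1, (10|11)=-1; sign (−1)^1·-1^-1·-1^1 = -1.
(a,b)_31: α=2, u≡18; β=1, v≡14 (mod 31); (18|31)=+1, (14|31)=+1; sign (−1)^0·+1^1·+1^2 = +1.
(a,b)_5: α=-2, u≡3; β=0, v≡4 (mod 5); (3|5)=-1, (4|5)=+1; sign (−1)^0·-1^0·+1^-2 = +1.
(a,b)_43: α=2, u≡13; β=1, v≡40 (mod 43); (13|43)=+1, (40|43)=+1; sign (−1)^0·+1^1·+1^2 = +1.
(a,b)_2: α=0, β=7; u≡3, v≡5 (mod 8); ε(u)ε(v)=1·0, αω(v)=0·1, βω(u)=7·1; sum ≡ 1  ⇒  -1.
(a,b)_3: α=2, u≡1; β=1, v≡2 (mod 3); (1|3)=+1, (2|3)=-1; sign (−1)^0·+1^1·-1^2 = +1.
(a,b)_7: α=2, u≡5; β=0, v≡3 (mod 7); (5|7)=-1, (3|7)=-1; sign (−1)^0·-1^0·-1^2 = +1.
(a,b)_∞: sgn(187)=+, sgn(1495626)=+, so +1.
(a,b)_17: α=1, u≡7; β=1, v≡11 (mod 17); (7|17)=-1, (11|17)=-1; sign (−1)^0·-1^1·-1^1 = +1.
Ram(187, 1495626) = {2, 11}; no ℚ_2-point on the conic.

[2, 11]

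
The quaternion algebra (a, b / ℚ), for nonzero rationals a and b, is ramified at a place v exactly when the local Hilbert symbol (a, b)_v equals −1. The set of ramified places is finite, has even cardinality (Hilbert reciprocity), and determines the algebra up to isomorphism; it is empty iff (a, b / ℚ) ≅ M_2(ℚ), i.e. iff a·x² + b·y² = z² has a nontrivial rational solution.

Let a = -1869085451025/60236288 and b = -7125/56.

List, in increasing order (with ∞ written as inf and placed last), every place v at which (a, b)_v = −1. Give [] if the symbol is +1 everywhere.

(a, b) ≡ (-2, -3990) mod (ℚ^×)²; places V = {2, 3, 5, 7, 13, 19, 41, ∞}.
(a,b)_7: α=-6, u≡5; β=-1, v≡1 (mod 7); (5|7)=-1, (1|7)=+1; sign (−1)^0·-1^-1·+1^-6 = -1.
(a,b)_5: α=2, u≡3; β=3, v≡3 (mod 5); (3|5)=-1, (3|5)=-1; sign (−1)^0·-1^3·-1^2 = -1.
(a,b)_41: α=2, u≡39; β=0, v≡17 (mod 41); (39|41)=+1, (17|41)=-1; sign (−1)^0·+1^0·-1^2 = +1.
(a,b)_2: α=-9, β=-3; u≡7, v≡5 (mod 8); ε(u)ε(v)=1·0, αω(v)=-9·1, βω(u)=-3·0; sum ≡ 1  ⇒  -1.
(a,b)_13: α=2, u≡5; β=0, v≡3 (mod 13); (5|13)=-1, (3|13)=+1; sign (−1)^0·-1^0·+1^2 = +1.
(a,b)_3: α=6, u≡1; β=1, v≡2 (mod 3); (1|3)=+1, (2|3)=-1; sign (−1)^0·+1^1·-1^6 = +1.
(a,b)_19: α=2, u≡4; β=1, v≡14 (mod 19); (4|19)=+1, (14|19)=-1; sign (−1)^0·+1^1·-1^2 = +1.
(a,b)_∞: sgn(-2)=−, sgn(-3990)=−, so -1.
Ram(-2, -3990) = {2, 5, 7, ∞}; no ℚ_2-point on the conic.

[2, 5, 7, inf]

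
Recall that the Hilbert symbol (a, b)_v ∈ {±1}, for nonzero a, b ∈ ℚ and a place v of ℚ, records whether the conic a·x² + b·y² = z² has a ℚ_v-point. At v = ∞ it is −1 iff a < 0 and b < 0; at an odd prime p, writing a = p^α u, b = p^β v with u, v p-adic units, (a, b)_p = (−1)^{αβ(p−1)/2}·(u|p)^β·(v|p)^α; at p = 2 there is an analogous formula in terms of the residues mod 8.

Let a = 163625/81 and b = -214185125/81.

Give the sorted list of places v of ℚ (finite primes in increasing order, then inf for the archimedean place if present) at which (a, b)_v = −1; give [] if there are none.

[11, 17]

Mod squares: a ≡ 6545, b ≡ -5. Check v ∈ {∞, 2, 3, 5, 7, 11, 17}.
v=3: a=3^-4·(≡2), b=3^-4·(≡1) mod 3; (2|3)=-1, (1|3)=+1; (−1)^{-4·-4·1}·(-1)^-4·(+1)^-4 = +1.
v=17: a=17^1·(≡12), b=17^2·(≡11) mod 17; (12|17)=-1, (11|17)=-1; (−1)^{1·2·8}·(-1)^2·(-1)^1 = -1.
v=5: a=5^3·(≡4), b=5^3·(≡4) mod 5; (4|5)=+1, (4|5)=+1; (−1)^{3·3·2}·(+1)^3·(+1)^3 = +1.
v=7: a=7^1·(≡4), b=7^2·(≡1) mod 7; (4|7)=+1, (1|7)=+1; (−1)^{1·2·3}·(+1)^2·(+1)^1 = +1.
v=11: a=11^1·(≡9), b=11^2·(≡7) mod 11; (9|11)=+1, (7|11)=-1; (−1)^{1·2·5}·(+1)^2·(-1)^1 = -1.
v=2: v_2(a)=0, v_2(b)=0; units ≡ 1, 3 (mod 8); ε·ε+αω+βω = 0·1+0·1+0·0 ≡ 0  ⇒  (a,b)_2 = +1.
v=∞: 6545 > 0 and -5 < 0  ⇒  (a,b)_∞ = +1.
|Ram(6545, -5)| = 2, even; anisotropic at {11, 17}.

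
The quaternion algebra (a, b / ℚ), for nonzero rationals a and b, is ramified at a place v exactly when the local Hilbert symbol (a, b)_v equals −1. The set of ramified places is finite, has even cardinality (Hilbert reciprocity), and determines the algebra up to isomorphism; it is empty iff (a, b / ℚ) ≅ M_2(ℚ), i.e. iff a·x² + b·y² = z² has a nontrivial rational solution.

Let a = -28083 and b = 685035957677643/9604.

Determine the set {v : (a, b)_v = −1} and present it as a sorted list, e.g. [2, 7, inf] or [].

(a, b) ≡ (-28083, 141427) mod (ℚ^×)²; places V = {2, 3, 7, 11, 13, 19, 23, 37, 43, ∞}.
(a,b)_11: α=1, u≡10; β=3, v≡3 (mod 11); (10|11)=-1, (3|11)=+1; sign (−1)^1·-1^3·+1^1 = +1.
(a,b)_19: α=0, u≡18; β=2, v≡3 (mod 19); (18|19)=-1, (3|19)=-1; sign (−1)^0·-1^2·-1^0 = +1.
(a,b)_3: α=1, u≡2; β=4, v≡1 (mod 3); (2|3)=-1, (1|3)=+1; sign (−1)^0·-1^4·+1^1 = +1.
(a,b)_7: α=0, u≡1; β=-4, v≡3 (mod 7); (1|7)=+1, (3|7)=-1; sign (−1)^0·+1^-4·-1^0 = +1.
(a,b)_37: α=1, u≡18; β=2, v≡17 (mod 37); (18|37)=-1, (17|37)=-1; sign (−1)^0·-1^2·-1^1 = -1.
(a,b)_2: α=0, β=-2; u≡5, v≡3 (mod 8); ε(u)ε(v)=0·1, αω(v)=0·1, βω(u)=-2·1; sum ≡ 0  ⇒  +1.
(a,b)_43: α=0, u≡39; β=1, v≡1 (mod 43); (39|43)=-1, (1|43)=+1; sign (−1)^0·-1^1·+1^0 = -1.
(a,b)_13: α=0, u≡10; β=1, v≡8 (mod 13); (10|13)=+1, (8|13)=-1; sign (−1)^0·+1^1·-1^0 = +1.
(a,b)_23: α=1, u≡21; β=1, v≡13 (mod 23); (21|23)=-1, (13|23)=+1; sign (−1)^1·-1^1·+1^1 = +1.
(a,b)_∞: sgn(-28083)=−, sgn(141427)=+, so +1.
Ram(-28083, 141427) = {37, 43}; no ℚ_37-point on the conic.

[37, 43]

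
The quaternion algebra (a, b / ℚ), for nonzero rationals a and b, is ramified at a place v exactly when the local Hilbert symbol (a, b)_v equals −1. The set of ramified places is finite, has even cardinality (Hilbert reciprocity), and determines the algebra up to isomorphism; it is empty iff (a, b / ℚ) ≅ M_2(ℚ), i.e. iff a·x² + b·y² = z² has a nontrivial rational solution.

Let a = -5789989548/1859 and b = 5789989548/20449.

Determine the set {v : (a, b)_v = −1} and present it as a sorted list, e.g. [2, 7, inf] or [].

[2, 11, 23, 29]

(a, b) ≡ (-36105377, 3282307) mod (ℚ^×)²; places V = {2, 3, 7, 11, 13, 19, 23, 29, 37, ∞}.
(a,b)_37: α=1, u≡17; β=1, v≡22 (mod 37); (17|37)=-1, (22|37)=-1; sign (−1)^0·-1^1·-1^1 = +1.
(a,b)_19: α=1, u≡14; β=1, v≡16 (mod 19); (14|19)=-1, (16|19)=+1; sign (−1)^1·-1^1·+1^1 = +1.
(a,b)_29: α=1, u≡3; β=1, v≡5 (mod 29); (3|29)=-1, (5|29)=+1; sign (−1)^0·-1^1·+1^1 = -1.
(a,b)_7: α=3, u≡2; β=3, v≡3 (mod 7); (2|7)=+1, (3|7)=-1; sign (−1)^1·+1^3·-1^3 = +1.
(a,b)_3: α=2, u≡1; β=2, v≡1 (mod 3); (1|3)=+1, (1|3)=+1; sign (−1)^0·+1^2·+1^2 = +1.
(a,b)_23: α=1, u≡22; β=1, v≡21 (mod 23); (22|23)=-1, (21|23)=-1; sign (−1)^1·-1^1·-1^1 = -1.
(a,b)_2: α=2, β=2; u≡7, v≡3 (mod 8); ε(u)ε(v)=1·1, αω(v)=2·1, βω(u)=2·0; sum ≡ 1  ⇒  -1.
(a,b)_13: α=-2, u≡9; β=-2, v≡11 (mod 13); (9|13)=+1, (11|13)=-1; sign (−1)^0·+1^-2·-1^-2 = +1.
(a,b)_∞: sgn(-36105377)=−, sgn(3282307)=+, so +1.
(a,b)_11: α=-1, u≡5; β=-2, v≡6 (mod 11); (5|11)=+1, (6|11)=-1; sign (−1)^0·+1^-2·-1^-1 = -1.
(-36105377, 3282307 / ℚ) ramifies at {2, 11, 23, 29}: a division algebra.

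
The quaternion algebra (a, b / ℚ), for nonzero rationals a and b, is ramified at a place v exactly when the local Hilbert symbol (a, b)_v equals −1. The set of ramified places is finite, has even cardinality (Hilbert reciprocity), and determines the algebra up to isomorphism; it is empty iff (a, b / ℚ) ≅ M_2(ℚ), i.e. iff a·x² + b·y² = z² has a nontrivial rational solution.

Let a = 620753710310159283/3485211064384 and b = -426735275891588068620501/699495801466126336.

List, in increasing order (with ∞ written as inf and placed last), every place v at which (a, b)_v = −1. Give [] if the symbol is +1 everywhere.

[2, 23]

(a, b) ≡ (43, -40549) mod (ℚ^×)²; places V = {2, 3, 7, 11, 13, 17, 23, 37, 41, 43, 53, ∞}.
(a,b)_3: α=8, u≡1; β=14, v≡2 (mod 3); (1|3)=+1, (2|3)=-1; sign (−1)^0·+1^14·-1^8 = +1.
(a,b)_2: α=-6, β=-18; u≡3, v≡3 (mod 8); ε(u)ε(v)=1·1, αω(v)=-6·1, βω(u)=-18·1; sum ≡ 1  ⇒  -1.
(a,b)_53: α=-2, u≡13; β=-2, v≡46 (mod 53); (13|53)=+1, (46|53)=+1; sign (−1)^0·+1^-2·+1^-2 = +1.
(a,b)_11: α=4, u≡8; β=4, v≡8 (mod 11); (8|11)=-1, (8|11)=-1; sign (−1)^0·-1^4·-1^4 = +1.
(a,b)_23: α=2, u≡22; β=3, v≡2 (mod 23); (22|23)=-1, (2|23)=+1; sign (−1)^0·-1^3·+1^2 = -1.
(a,b)_43: α=1, u≡14; β=1, v≡30 (mod 43); (14|43)=+1, (30|43)=-1; sign (−1)^1·+1^1·-1^1 = +1.
(a,b)_7: α=-2, u≡2; β=-4, v≡4 (mod 7); (2|7)=+1, (4|7)=+1; sign (−1)^0·+1^-4·+1^-2 = +1.
(a,b)_37: α=-2, u≡22; β=-2, v≡4 (mod 37); (22|37)=-1, (4|37)=+1; sign (−1)^0·-1^-2·+1^-2 = +1.
(a,b)_13: α=2, u≡4; β=2, v≡5 (mod 13); (4|13)=+1, (5|13)=-1; sign (−1)^0·+1^2·-1^2 = +1.
(a,b)_17: α=-2, u≡8; β=-2, v≡13 (mod 17); (8|17)=+1, (13|17)=+1; sign (−1)^0·+1^-2·+1^-2 = +1.
(a,b)_41: α=2, u≡20; β=3, v≡9 (mod 41); (20|41)=+1, (9|41)=+1; sign (−1)^0·+1^3·+1^2 = +1.
(a,b)_∞: sgn(43)=+, sgn(-40549)=−, so +1.
Ram(43, -40549) = {2, 23}; no ℚ_2-point on the conic.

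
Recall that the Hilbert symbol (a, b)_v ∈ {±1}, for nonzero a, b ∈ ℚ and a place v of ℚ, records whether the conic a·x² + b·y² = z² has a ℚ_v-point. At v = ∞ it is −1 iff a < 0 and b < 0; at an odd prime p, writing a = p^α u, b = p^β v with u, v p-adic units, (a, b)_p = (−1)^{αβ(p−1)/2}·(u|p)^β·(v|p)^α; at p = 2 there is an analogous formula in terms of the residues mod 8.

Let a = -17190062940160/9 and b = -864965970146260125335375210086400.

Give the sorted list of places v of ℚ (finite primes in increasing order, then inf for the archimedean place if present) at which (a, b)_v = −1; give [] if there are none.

(a, b) ≡ (-3190, -731786) mod (ℚ^×)²; places V = {2, 3, 5, 11, 29, 31, 37, ∞}.
(a,b)_∞: sgn(-3190)=−, sgn(-731786)=−, so -1.
(a,b)_31: α=2, u≡17; β=5, v≡8 (mod 31); (17|31)=-1, (8|31)=+1; sign (−1)^0·-1^5·+1^2 = -1.
(a,b)_29: α=1, u≡25; β=3, v≡28 (mod 29); (25|29)=+1, (28|29)=+1; sign (−1)^0·+1^3·+1^1 = +1.
(a,b)_37: α=2, u≡19; β=5, v≡8 (mod 37); (19|37)=-1, (8|37)=-1; sign (−1)^0·-1^5·-1^2 = -1.
(a,b)_2: α=13, β=29; u≡5, v≡3 (mod 8); ε(u)ε(v)=0·1, αω(v)=13·1, βω(u)=29·1; sum ≡ 0  ⇒  +1.
(a,b)_5: α=1, u≡2; β=2, v≡4 (mod 5); (2|5)=-1, (4|5)=+1; sign (−1)^0·-1^2·+1^1 = +1.
(a,b)_11: α=1, u≡6; β=3, v≡8 (mod 11); (6|11)=-1, (8|11)=-1; sign (−1)^1·-1^3·-1^1 = -1.
(a,b)_3: α=-2, u≡2; β=0, v≡1 (mod 3); (2|3)=-1, (1|3)=+1; sign (−1)^0·-1^0·+1^-2 = +1.
Ram(-3190, -731786) = {11, 31, 37, ∞}; no ℚ_11-point on the conic.

[11, 31, 37, inf]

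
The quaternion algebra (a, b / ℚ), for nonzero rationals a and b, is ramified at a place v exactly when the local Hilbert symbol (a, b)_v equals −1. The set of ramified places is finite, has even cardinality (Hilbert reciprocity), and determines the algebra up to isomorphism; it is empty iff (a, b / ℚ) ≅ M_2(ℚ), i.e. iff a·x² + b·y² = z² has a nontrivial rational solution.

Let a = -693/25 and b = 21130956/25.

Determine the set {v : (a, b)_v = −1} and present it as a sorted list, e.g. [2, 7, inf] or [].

[2, 11]

Mod squares: a ≡ -77, b ≡ 11. Check v ∈ {∞, 2, 3, 5, 7, 11}.
v=5: a=5^-2·(≡2), b=5^-2·(≡1) mod 5; (2|5)=-1, (1|5)=+1; (−1)^{-2·-2·2}·(-1)^-2·(+1)^-2 = +1.
v=3: a=3^2·(≡1), b=3^4·(≡2) mod 3; (1|3)=+1, (2|3)=-1; (−1)^{2·4·1}·(+1)^4·(-1)^2 = +1.
v=11: a=11^1·(≡1), b=11^3·(≡1) mod 11; (1|11)=+1, (1|11)=+1; (−1)^{1·3·5}·(+1)^3·(+1)^1 = -1.
v=∞: -77 < 0 and 11 > 0  ⇒  (a,b)_∞ = +1.
v=2: v_2(a)=0, v_2(b)=2; units ≡ 3, 3 (mod 8); ε·ε+αω+βω = 1·1+0·1+2·1 ≡ 1  ⇒  (a,b)_2 = -1.
v=7: a=7^1·(≡5), b=7^2·(≡4) mod 7; (5|7)=-1, (4|7)=+1; (−1)^{1·2·3}·(-1)^2·(+1)^1 = +1.
|Ram(-77, 11)| = 2, even; anisotropic at {2, 11}.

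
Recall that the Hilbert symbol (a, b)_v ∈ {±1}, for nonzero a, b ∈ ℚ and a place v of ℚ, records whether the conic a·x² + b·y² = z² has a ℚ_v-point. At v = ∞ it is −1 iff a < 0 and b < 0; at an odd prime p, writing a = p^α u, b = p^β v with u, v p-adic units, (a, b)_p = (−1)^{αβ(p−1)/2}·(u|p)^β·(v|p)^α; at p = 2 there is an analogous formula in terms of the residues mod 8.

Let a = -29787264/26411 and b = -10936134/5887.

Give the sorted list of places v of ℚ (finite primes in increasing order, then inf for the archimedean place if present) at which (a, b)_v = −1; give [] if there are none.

(a, b) ≡ (-374, -2618) mod (ℚ^×)²; places V = {2, 3, 7, 11, 13, 17, 19, 29, ∞}.
(a,b)_3: α=4, u≡1; β=4, v≡1 (mod 3); (1|3)=+1, (1|3)=+1; sign (−1)^0·+1^4·+1^4 = +1.
(a,b)_7: α=-4, u≡1; β=-1, v≡1 (mod 7); (1|7)=+1, (1|7)=+1; sign (−1)^0·+1^-1·+1^-4 = +1.
(a,b)_13: α=2, u≡3; β=0, v≡7 (mod 13); (3|13)=+1, (7|13)=-1; sign (−1)^0·+1^0·-1^2 = +1.
(a,b)_11: α=-1, u≡7; β=1, v≡4 (mod 11); (7|11)=-1, (4|11)=+1; sign (−1)^1·-1^1·+1^-1 = +1.
(a,b)_29: α=0, u≡11; β=-2, v≡8 (mod 29); (11|29)=-1, (8|29)=-1; sign (−1)^0·-1^-2·-1^0 = +1.
(a,b)_19: α=0, u≡5; β=2, v≡9 (mod 19); (5|19)=+1, (9|19)=+1; sign (−1)^0·+1^2·+1^0 = +1.
(a,b)_2: α=7, β=1; u≡5, v≡3 (mod 8); ε(u)ε(v)=0·1, αω(v)=7·1, βω(u)=1·1; sum ≡ 0  ⇒  +1.
(a,b)_∞: sgn(-374)=−, sgn(-2618)=−, so -1.
(a,b)_17: α=1, u≡10; β=1, v≡16 (mod 17); (10|17)=-1, (16|17)=+1; sign (−1)^0·-1^1·+1^1 = -1.
Ram(-374, -2618) = {17, ∞}; no ℚ_17-point on the conic.

[17, inf]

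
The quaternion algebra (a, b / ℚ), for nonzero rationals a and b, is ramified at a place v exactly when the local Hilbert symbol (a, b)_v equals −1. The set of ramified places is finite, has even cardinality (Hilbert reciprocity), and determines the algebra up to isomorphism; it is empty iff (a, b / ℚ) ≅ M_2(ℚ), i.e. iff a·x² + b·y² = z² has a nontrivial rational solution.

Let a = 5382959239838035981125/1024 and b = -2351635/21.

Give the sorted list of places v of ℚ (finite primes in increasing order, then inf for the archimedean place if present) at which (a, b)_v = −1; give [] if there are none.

[5, 23]

(a, b) ≡ (5005, -2415) mod (ℚ^×)²; places V = {2, 3, 5, 7, 11, 13, 23, ∞}.
(a,b)_7: α=5, u≡2; β=-1, v≡5 (mod 7); (2|7)=+1, (5|7)=-1; sign (−1)^1·+1^-1·-1^5 = +1.
(a,b)_23: α=2, u≡19; β=1, v≡5 (mod 23); (19|23)=-1, (5|23)=-1; sign (−1)^0·-1^1·-1^2 = -1.
(a,b)_5: α=3, u≡1; β=1, v≡3 (mod 5); (1|5)=+1, (3|5)=-1; sign (−1)^0·+1^1·-1^3 = -1.
(a,b)_11: α=5, u≡5; β=2, v≡9 (mod 11); (5|11)=+1, (9|11)=+1; sign (−1)^0·+1^2·+1^5 = +1.
(a,b)_13: α=5, u≡7; β=2, v≡1 (mod 13); (7|13)=-1, (1|13)=+1; sign (−1)^0·-1^2·+1^5 = +1.
(a,b)_∞: sgn(5005)=+, sgn(-2415)=−, so +1.
(a,b)_3: α=4, u≡1; β=-1, v≡2 (mod 3); (1|3)=+1, (2|3)=-1; sign (−1)^0·+1^-1·-1^4 = +1.
(a,b)_2: α=-10, β=0; u≡5, v≡1 (mod 8); ε(u)ε(v)=0·0, αω(v)=-10·0, βω(u)=0·1; sum ≡ 0  ⇒  +1.
Ram(5005, -2415) = {5, 23}; no ℚ_5-point on the conic.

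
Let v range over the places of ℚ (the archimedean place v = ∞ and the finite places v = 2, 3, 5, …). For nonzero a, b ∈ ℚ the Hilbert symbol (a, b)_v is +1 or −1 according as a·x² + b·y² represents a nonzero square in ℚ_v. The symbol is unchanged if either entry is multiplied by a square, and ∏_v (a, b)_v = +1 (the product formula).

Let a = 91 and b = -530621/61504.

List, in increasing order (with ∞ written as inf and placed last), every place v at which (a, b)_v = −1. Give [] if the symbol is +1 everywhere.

[2, 7, 13, 17]

(a, b) ≡ (91, -221) mod (ℚ^×)²; places V = {2, 7, 13, 17, 31, ∞}.
(a,b)_∞: sgn(91)=+, sgn(-221)=−, so +1.
(a,b)_13: α=1, u≡7; β=1, v≡3 (mod 13); (7|13)=-1, (3|13)=+1; sign (−1)^0·-1^1·+1^1 = -1.
(a,b)_7: α=1, u≡6; β=4, v≡5 (mod 7); (6|7)=-1, (5|7)=-1; sign (−1)^0·-1^4·-1^1 = -1.
(a,b)_31: α=0, u≡29; β=-2, v≡3 (mod 31); (29|31)=-1, (3|31)=-1; sign (−1)^0·-1^-2·-1^0 = +1.
(a,b)_17: α=0, u≡6; β=1, v≡9 (mod 17); (6|17)=-1, (9|17)=+1; sign (−1)^0·-1^1·+1^0 = -1.
(a,b)_2: α=0, β=-6; u≡3, v≡3 (mod 8); ε(u)ε(v)=1·1, αω(v)=0·1, βω(u)=-6·1; sum ≡ 1  ⇒  -1.
Ram(91, -221) = {2, 7, 13, 17}; no ℚ_2-point on the conic.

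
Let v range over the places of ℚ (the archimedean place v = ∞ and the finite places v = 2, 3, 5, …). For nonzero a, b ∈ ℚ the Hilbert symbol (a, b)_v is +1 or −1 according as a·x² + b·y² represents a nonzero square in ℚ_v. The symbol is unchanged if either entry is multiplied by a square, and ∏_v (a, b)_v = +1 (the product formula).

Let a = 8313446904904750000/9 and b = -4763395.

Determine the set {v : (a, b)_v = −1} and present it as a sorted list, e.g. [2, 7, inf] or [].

[7, 13, 19, 29]

(a, b) ≡ (19, -13195) mod (ℚ^×)²; places V = {2, 3, 5, 7, 13, 19, 29, ∞}.
(a,b)_13: α=0, u≡6; β=1, v≡3 (mod 13); (6|13)=-1, (3|13)=+1; sign (−1)^0·-1^1·+1^0 = -1.
(a,b)_5: α=6, u≡1; β=1, v≡1 (mod 5); (1|5)=+1, (1|5)=+1; sign (−1)^0·+1^1·+1^6 = +1.
(a,b)_19: α=3, u≡11; β=2, v≡10 (mod 19); (11|19)=+1, (10|19)=-1; sign (−1)^0·+1^2·-1^3 = -1.
(a,b)_7: α=8, u≡6; β=1, v≡6 (mod 7); (6|7)=-1, (6|7)=-1; sign (−1)^0·-1^1·-1^8 = -1.
(a,b)_∞: sgn(19)=+, sgn(-13195)=−, so +1.
(a,b)_3: α=-2, u≡1; β=0, v≡2 (mod 3); (1|3)=+1, (2|3)=-1; sign (−1)^0·+1^0·-1^-2 = +1.
(a,b)_29: α=2, u≡11; β=1, v≡1 (mod 29); (11|29)=-1, (1|29)=+1; sign (−1)^0·-1^1·+1^2 = -1.
(a,b)_2: α=4, β=0; u≡3, v≡5 (mod 8); ε(u)ε(v)=1·0, αω(v)=4·1, βω(u)=0·1; sum ≡ 0  ⇒  +1.
Ram(19, -13195) = {7, 13, 19, 29}; no ℚ_7-point on the conic.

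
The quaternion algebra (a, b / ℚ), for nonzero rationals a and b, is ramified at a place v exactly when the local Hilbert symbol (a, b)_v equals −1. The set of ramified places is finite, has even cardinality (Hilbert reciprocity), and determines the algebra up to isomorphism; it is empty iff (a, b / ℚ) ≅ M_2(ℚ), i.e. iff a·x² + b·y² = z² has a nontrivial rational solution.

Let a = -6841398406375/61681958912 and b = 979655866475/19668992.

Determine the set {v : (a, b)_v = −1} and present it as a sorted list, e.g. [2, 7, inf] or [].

[2, 5, 17, 23]

Mod squares: a ≡ -113390, b ≡ 22678. Check v ∈ {∞, 2, 5, 7, 11, 13, 17, 23, 29}.
v=23: a=23^1·(≡19), b=23^1·(≡14) mod 23; (19|23)=-1, (14|23)=-1; (−1)^{1·1·11}·(-1)^1·(-1)^1 = -1.
v=5: a=5^3·(≡2), b=5^2·(≡2) mod 5; (2|5)=-1, (2|5)=-1; (−1)^{3·2·2}·(-1)^2·(-1)^3 = -1.
v=17: a=17^1·(≡6), b=17^1·(≡9) mod 17; (6|17)=-1, (9|17)=+1; (−1)^{1·1·8}·(-1)^1·(+1)^1 = -1.
v=7: a=7^-6·(≡3), b=7^-4·(≡3) mod 7; (3|7)=-1, (3|7)=-1; (−1)^{-6·-4·3}·(-1)^-4·(-1)^-6 = +1.
v=2: v_2(a)=-19, v_2(b)=-13; units ≡ 1, 3 (mod 8); ε·ε+αω+βω = 0·1+-19·1+-13·0 ≡ 1  ⇒  (a,b)_2 = -1.
v=11: a=11^0·(≡3), b=11^2·(≡7) mod 11; (3|11)=+1, (7|11)=-1; (−1)^{0·2·5}·(+1)^2·(-1)^0 = +1.
v=29: a=29^1·(≡22), b=29^1·(≡6) mod 29; (22|29)=+1, (6|29)=+1; (−1)^{1·1·14}·(+1)^1·(+1)^1 = +1.
v=∞: -113390 < 0 and 22678 > 0  ⇒  (a,b)_∞ = +1.
v=13: a=13^6·(≡1), b=13^4·(≡8) mod 13; (1|13)=+1, (8|13)=-1; (−1)^{6·4·6}·(+1)^4·(-1)^6 = +1.
(-113390, 22678 / ℚ) ramifies at {2, 5, 17, 23}: a division algebra.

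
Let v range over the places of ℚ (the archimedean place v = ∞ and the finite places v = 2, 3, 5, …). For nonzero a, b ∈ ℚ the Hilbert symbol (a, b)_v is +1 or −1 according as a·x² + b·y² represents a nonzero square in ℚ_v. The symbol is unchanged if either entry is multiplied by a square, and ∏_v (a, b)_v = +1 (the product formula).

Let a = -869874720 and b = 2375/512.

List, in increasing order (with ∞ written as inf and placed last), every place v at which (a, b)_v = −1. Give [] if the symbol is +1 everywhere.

[2, 5, 13, 19]

Mod squares: a ≡ -54367170, b ≡ 190. Check v ∈ {∞, 2, 3, 5, 11, 13, 19, 23, 29}.
v=23: a=23^1·(≡8), b=23^0·(≡1) mod 23; (8|23)=+1, (1|23)=+1; (−1)^{1·0·11}·(+1)^0·(+1)^1 = +1.
v=11: a=11^1·(≡8), b=11^0·(≡9) mod 11; (8|11)=-1, (9|11)=+1; (−1)^{1·0·5}·(-1)^0·(+1)^1 = +1.
v=19: a=19^1·(≡14), b=19^1·(≡8) mod 19; (14|19)=-1, (8|19)=-1; (−1)^{1·1·9}·(-1)^1·(-1)^1 = -1.
v=5: a=5^1·(≡1), b=5^3·(≡2) mod 5; (1|5)=+1, (2|5)=-1; (−1)^{1·3·2}·(+1)^3·(-1)^1 = -1.
v=2: v_2(a)=5, v_2(b)=-9; units ≡ 7, 7 (mod 8); ε·ε+αω+βω = 1·1+5·0+-9·0 ≡ 1  ⇒  (a,b)_2 = -1.
v=13: a=13^1·(≡4), b=13^0·(≡7) mod 13; (4|13)=+1, (7|13)=-1; (−1)^{1·0·6}·(+1)^0·(-1)^1 = -1.
v=∞: -54367170 < 0 and 190 > 0  ⇒  (a,b)_∞ = +1.
v=29: a=29^1·(≡6), b=29^0·(≡9) mod 29; (6|29)=+1, (9|29)=+1; (−1)^{1·0·14}·(+1)^0·(+1)^1 = +1.
v=3: a=3^1·(≡1), b=3^0·(≡1) mod 3; (1|3)=+1, (1|3)=+1; (−1)^{1·0·1}·(+1)^0·(+1)^1 = +1.
Ram(-54367170, 190) = {2, 5, 13, 19}; no ℚ_2-point on the conic.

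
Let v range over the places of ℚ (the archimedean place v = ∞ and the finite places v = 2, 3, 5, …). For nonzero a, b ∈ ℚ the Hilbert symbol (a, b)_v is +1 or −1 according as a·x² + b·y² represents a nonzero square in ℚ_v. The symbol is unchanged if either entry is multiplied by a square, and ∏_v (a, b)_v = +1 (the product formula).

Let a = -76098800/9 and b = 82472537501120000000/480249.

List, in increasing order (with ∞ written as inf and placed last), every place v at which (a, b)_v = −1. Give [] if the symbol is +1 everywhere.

(a, b) ≡ (-527, 95) mod (ℚ^×)²; places V = {2, 3, 5, 7, 11, 13, 17, 19, 31, ∞}.
(a,b)_∞: sgn(-527)=−, sgn(95)=+, so +1.
(a,b)_3: α=-2, u≡1; β=-4, v≡2 (mod 3); (1|3)=+1, (2|3)=-1; sign (−1)^0·+1^-4·-1^-2 = +1.
(a,b)_11: α=0, u≡4; β=-2, v≡7 (mod 11); (4|11)=+1, (7|11)=-1; sign (−1)^0·+1^-2·-1^0 = +1.
(a,b)_17: α=1, u≡12; β=4, v≡7 (mod 17); (12|17)=-1, (7|17)=-1; sign (−1)^0·-1^4·-1^1 = -1.
(a,b)_31: α=1, u≡10; β=2, v≡28 (mod 31); (10|31)=+1, (28|31)=+1; sign (−1)^0·+1^2·+1^1 = +1.
(a,b)_5: α=2, u≡2; β=7, v≡4 (mod 5); (2|5)=-1, (4|5)=+1; sign (−1)^0·-1^7·+1^2 = -1.
(a,b)_2: α=4, β=12; u≡1, v≡7 (mod 8); ε(u)ε(v)=0·1, αω(v)=4·0, βω(u)=12·0; sum ≡ 0  ⇒  +1.
(a,b)_13: α=0, u≡6; β=2, v≡12 (mod 13); (6|13)=-1, (12|13)=+1; sign (−1)^0·-1^2·+1^0 = +1.
(a,b)_7: α=0, u≡3; β=-2, v≡4 (mod 7); (3|7)=-1, (4|7)=+1; sign (−1)^0·-1^-2·+1^0 = +1.
(a,b)_19: α=2, u≡9; β=1, v≡9 (mod 19); (9|19)=+1, (9|19)=+1; sign (−1)^0·+1^1·+1^2 = +1.
(-527, 95 / ℚ) ramifies at {5, 17}: a division algebra.

[5, 17]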